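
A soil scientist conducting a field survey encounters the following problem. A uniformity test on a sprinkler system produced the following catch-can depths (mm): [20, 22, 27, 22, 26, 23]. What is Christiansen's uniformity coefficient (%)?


xbar = 140 / 6 = 23.333
sum|xi - xbar| = 12.667
CU = 100 * (1 - 12.667 / (6 * 23.333))
   = 100 * (1 - 0.0905)
   = 90.95%


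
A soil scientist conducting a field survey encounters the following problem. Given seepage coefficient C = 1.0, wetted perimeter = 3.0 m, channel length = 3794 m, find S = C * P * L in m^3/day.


S = C * P * L
  = 1.0 * 3.0 * 3794
  = 11382 m^3/day


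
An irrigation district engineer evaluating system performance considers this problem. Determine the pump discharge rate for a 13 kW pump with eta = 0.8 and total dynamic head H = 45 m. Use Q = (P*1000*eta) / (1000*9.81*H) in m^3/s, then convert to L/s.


Q = (P * 1000 * eta) / (rho * g * H)
  = (13 * 1000 * 0.8) / (1000 * 9.81 * 45)
  = 10400 / 441450
  = 0.02356 m^3/s = 23.56 L/s


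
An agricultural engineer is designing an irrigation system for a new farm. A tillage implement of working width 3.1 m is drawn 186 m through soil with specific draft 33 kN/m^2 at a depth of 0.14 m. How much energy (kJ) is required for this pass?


E = k * d * w * L
  = 33 * 0.14 * 3.1 * 186
  = 2663.89 kJ


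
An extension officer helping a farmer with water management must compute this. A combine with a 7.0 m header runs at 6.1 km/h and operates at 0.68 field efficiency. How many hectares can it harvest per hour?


C = w * v * eta_f / 10
  = 7.0 * 6.1 * 0.68 / 10
  = 29.04 / 10
  = 2.90 ha/h


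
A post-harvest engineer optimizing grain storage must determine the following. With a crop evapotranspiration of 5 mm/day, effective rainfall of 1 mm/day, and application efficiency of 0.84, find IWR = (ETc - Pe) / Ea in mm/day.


IWR = (ETc - Pe) / Ea
    = (5 - 1) / 0.84
    = 4 / 0.84
    = 4.76 mm/day


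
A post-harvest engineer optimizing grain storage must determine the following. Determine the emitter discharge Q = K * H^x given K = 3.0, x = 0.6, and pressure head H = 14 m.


Q = K * H^x
  = 3.0 * 14^0.6
  = 3.0 * 4.8717
  = 14.61 L/h


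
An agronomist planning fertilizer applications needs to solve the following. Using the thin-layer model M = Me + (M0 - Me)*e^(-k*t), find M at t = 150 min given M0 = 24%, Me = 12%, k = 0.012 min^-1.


M = Me + (M0 - Me) * e^(-k*t)
  = 12 + (24 - 12) * e^(-0.012*150)
  = 12 + 12 * e^(-1.800)
  = 12 + 12 * 0.16530
  = 12 + 1.9836
  = 13.98%


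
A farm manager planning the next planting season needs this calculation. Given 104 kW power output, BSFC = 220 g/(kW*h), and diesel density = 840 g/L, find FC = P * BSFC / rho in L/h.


FC = P * BSFC / rho_fuel
   = 104 * 220 / 840
   = 22880 / 840
   = 27.24 L/h


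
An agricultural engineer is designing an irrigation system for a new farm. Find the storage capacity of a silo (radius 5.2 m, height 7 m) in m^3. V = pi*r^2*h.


V = pi * r^2 * h
  = pi * 5.2^2 * 7
  = pi * 27.04 * 7
  = 594.64 m^3


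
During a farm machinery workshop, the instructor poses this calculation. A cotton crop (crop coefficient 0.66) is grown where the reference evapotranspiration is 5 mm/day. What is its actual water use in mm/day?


ETc = Kc * ET0
    = 0.66 * 5
    = 3.30 mm/day


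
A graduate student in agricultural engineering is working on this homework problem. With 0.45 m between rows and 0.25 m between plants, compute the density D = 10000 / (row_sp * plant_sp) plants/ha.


D = 10000 / (row_sp * plant_sp)
  = 10000 / (0.45 * 0.25)
  = 10000 / 0.1125
  = 88888.89 plants/ha


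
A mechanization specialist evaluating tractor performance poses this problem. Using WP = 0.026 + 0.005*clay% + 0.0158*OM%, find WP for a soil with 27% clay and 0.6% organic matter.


WP = 0.026 + 0.005*27 + 0.0158*0.6
   = 0.026 + 0.1350 + 0.0095
   = 0.1705


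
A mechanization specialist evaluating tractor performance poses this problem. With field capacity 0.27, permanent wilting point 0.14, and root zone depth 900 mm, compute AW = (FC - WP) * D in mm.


AW = (FC - WP) * D
   = (0.27 - 0.14) * 900
   = 0.13 * 900
   = 117 mm


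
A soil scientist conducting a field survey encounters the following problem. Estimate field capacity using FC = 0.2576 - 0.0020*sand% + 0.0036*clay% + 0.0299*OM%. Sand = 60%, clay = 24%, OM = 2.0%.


FC = 0.2576 - 0.0020*60 + 0.0036*24 + 0.0299*2.0
   = 0.2576 - 0.1200 + 0.0864 + 0.0598
   = 0.2838


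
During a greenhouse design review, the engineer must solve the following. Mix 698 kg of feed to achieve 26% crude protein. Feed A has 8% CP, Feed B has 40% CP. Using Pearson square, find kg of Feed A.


parts_A = CP_b - target = 40 - 26 = 14
parts_B = target - CP_a = 26 - 8 = 18
total_parts = 14 + 18 = 32
Feed A = 698 * 14 / 32 = 305.38 kg
Feed B = 698 * 18 / 32 = 392.63 kg

305.38 kg


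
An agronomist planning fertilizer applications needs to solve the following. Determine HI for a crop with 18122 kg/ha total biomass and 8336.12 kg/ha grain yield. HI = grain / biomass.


HI = grain_yield / biomass
   = 8336.12 / 18122
   = 0.46


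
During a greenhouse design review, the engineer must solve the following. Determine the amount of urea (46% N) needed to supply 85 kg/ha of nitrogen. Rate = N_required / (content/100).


Rate = N_required / (N_content / 100)
     = 85 / (46 / 100)
     = 85 / 0.46
     = 184.78 kg/ha


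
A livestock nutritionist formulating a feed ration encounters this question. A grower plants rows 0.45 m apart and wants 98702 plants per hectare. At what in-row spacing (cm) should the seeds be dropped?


spacing = 10000 / (row_sp * density)
        = 10000 / (0.45 * 98702)
        = 10000 / 44415.90
        = 0.22514 m = 22.51 cm


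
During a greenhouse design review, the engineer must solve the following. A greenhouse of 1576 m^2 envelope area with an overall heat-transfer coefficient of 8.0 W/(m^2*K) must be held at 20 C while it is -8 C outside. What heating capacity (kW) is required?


dT = 20 - (-8) = 28 K
Q = U * A * dT
  = 8.0 * 1576 * 28
  = 353024 W = 353.02 kW


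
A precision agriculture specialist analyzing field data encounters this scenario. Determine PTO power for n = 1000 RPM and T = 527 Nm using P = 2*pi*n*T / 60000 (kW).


P = 2*pi*n*T / 60000
  = 2*pi * 1000 * 527 / 60000
  = 3311238.66 / 60000
  = 55.19 kW


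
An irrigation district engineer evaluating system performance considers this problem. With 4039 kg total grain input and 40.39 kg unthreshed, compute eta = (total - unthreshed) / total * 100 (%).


eta = (total - unthreshed) / total * 100
    = (4039 - 40.39) / 4039 * 100
    = 3998.61 / 4039 * 100
    = 99%


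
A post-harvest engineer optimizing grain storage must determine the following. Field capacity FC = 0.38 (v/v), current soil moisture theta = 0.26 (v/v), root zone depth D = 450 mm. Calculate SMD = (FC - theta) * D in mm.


SMD = (FC - theta) * D
    = (0.38 - 0.26) * 450
    = 0.120 * 450
    = 54 mm


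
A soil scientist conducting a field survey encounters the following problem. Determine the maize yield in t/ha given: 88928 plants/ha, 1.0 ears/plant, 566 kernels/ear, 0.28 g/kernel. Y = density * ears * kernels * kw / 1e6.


Y = density * ears * kernels * kw
  = 88928 * 1.0 * 566 * 0.28 g/ha
  = 14093309.44 g/ha
  = 14093.31 kg/ha = 14.09 t/ha


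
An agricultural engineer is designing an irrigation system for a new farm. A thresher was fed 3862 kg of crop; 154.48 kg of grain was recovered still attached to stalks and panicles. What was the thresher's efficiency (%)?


eta = (total - unthreshed) / total * 100
    = (3862 - 154.48) / 3862 * 100
    = 3707.52 / 3862 * 100
    = 96%


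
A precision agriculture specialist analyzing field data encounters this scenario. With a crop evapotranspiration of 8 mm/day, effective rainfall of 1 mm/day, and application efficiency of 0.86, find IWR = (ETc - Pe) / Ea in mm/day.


IWR = (ETc - Pe) / Ea
    = (8 - 1) / 0.86
    = 7 / 0.86
    = 8.14 mm/day


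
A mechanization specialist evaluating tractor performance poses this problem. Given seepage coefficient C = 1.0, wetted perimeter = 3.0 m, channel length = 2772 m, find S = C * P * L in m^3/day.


S = C * P * L
  = 1.0 * 3.0 * 2772
  = 8316 m^3/day


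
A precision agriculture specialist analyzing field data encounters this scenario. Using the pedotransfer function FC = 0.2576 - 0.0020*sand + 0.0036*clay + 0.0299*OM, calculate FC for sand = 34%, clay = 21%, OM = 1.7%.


FC = 0.2576 - 0.0020*34 + 0.0036*21 + 0.0299*1.7
   = 0.2576 - 0.0680 + 0.0756 + 0.0508
   = 0.3160


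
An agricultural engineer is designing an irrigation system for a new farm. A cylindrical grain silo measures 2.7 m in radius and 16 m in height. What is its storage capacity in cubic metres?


V = pi * r^2 * h
  = pi * 2.7^2 * 16
  = pi * 7.29 * 16
  = 366.44 m^3


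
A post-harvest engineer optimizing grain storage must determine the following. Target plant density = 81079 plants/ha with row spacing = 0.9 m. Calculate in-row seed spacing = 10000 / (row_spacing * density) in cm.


spacing = 10000 / (row_sp * density)
        = 10000 / (0.9 * 81079)
        = 10000 / 72971.10
        = 0.13704 m = 13.70 cm


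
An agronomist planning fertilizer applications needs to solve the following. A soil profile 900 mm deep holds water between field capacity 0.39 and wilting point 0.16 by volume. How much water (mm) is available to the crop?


AW = (FC - WP) * D
   = (0.39 - 0.16) * 900
   = 0.23 * 900
   = 207 mm


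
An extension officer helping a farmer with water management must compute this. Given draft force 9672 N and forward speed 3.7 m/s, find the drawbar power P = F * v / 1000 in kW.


P = F * v / 1000
  = 9672 * 3.7 / 1000
  = 35786.40 / 1000
  = 35.79 kW


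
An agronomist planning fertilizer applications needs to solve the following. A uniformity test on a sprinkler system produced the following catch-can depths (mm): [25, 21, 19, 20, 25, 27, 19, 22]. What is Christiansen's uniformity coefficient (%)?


xbar = 178 / 8 = 22.250
sum|xi - xbar| = 20.500
CU = 100 * (1 - 20.500 / (8 * 22.250))
   = 100 * (1 - 0.1152)
   = 88.48%


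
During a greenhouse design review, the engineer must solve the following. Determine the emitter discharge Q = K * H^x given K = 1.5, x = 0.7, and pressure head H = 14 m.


Q = K * H^x
  = 1.5 * 14^0.7
  = 1.5 * 6.3429
  = 9.51 L/h


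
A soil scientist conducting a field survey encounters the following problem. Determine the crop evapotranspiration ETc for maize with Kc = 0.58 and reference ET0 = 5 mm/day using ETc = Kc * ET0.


ETc = Kc * ET0
    = 0.58 * 5
    = 2.90 mm/day


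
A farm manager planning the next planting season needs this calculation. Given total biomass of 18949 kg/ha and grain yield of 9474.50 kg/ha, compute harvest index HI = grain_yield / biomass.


HI = grain_yield / biomass
   = 9474.50 / 18949
   = 0.50


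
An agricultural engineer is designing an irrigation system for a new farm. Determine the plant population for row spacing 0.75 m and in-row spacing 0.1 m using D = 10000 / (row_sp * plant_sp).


D = 10000 / (row_sp * plant_sp)
  = 10000 / (0.75 * 0.1)
  = 10000 / 0.0750
  = 133333.33 plants/ha


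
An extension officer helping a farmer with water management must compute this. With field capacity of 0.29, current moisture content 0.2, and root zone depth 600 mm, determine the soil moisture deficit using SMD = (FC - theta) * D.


SMD = (FC - theta) * D
    = (0.29 - 0.2) * 600
    = 0.090 * 600
    = 54 mm


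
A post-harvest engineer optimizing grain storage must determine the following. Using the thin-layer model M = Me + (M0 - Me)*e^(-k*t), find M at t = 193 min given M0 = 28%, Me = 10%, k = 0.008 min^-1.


M = Me + (M0 - Me) * e^(-k*t)
  = 10 + (28 - 10) * e^(-0.008*193)
  = 10 + 18 * e^(-1.544)
  = 10 + 18 * 0.21353
  = 10 + 3.8435
  = 13.84%


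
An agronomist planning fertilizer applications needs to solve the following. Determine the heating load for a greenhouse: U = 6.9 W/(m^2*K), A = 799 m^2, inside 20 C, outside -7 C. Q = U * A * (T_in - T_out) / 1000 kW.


dT = 20 - (-7) = 27 K
Q = U * A * dT
  = 6.9 * 799 * 27
  = 148853.70 W = 148.85 kW


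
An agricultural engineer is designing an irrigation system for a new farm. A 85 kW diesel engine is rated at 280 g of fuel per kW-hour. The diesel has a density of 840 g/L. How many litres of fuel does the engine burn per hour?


FC = P * BSFC / rho_fuel
   = 85 * 280 / 840
   = 23800 / 840
   = 28.33 L/h


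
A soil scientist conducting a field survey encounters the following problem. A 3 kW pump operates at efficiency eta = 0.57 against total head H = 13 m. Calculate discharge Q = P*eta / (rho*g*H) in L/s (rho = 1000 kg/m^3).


Q = (P * 1000 * eta) / (rho * g * H)
  = (3 * 1000 * 0.57) / (1000 * 9.81 * 13)
  = 1710 / 127530
  = 0.01341 m^3/s = 13.41 L/s


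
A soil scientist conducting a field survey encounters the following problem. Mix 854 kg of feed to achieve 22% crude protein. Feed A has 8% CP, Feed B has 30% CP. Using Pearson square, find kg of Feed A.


parts_A = CP_b - target = 30 - 22 = 8
parts_B = target - CP_a = 22 - 8 = 14
total_parts = 8 + 14 = 22
Feed A = 854 * 8 / 22 = 310.55 kg
Feed B = 854 * 14 / 22 = 543.45 kg

310.55 kg


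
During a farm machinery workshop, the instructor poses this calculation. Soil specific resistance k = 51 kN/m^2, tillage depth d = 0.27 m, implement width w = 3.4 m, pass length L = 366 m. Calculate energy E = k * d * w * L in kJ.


E = k * d * w * L
  = 51 * 0.27 * 3.4 * 366
  = 17135.39 kJ


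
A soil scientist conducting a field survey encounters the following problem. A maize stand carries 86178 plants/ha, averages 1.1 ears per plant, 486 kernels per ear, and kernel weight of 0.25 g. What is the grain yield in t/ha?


Y = density * ears * kernels * kw
  = 86178 * 1.1 * 486 * 0.25 g/ha
  = 11517689.70 g/ha
  = 11517.69 kg/ha = 11.52 t/ha


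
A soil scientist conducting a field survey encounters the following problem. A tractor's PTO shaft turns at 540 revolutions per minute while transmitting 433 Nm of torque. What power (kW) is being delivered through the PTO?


P = 2*pi*n*T / 60000
  = 2*pi * 540 * 433 / 60000
  = 1469134.39 / 60000
  = 24.49 kW


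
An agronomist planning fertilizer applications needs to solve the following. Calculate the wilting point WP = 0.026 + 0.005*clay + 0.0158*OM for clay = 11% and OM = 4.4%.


WP = 0.026 + 0.005*11 + 0.0158*4.4
   = 0.026 + 0.0550 + 0.0695
   = 0.1505


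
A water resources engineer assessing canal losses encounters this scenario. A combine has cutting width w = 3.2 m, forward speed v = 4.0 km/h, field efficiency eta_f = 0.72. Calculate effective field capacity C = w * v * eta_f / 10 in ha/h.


C = w * v * eta_f / 10
  = 3.2 * 4.0 * 0.72 / 10
  = 9.22 / 10
  = 0.92 ha/h


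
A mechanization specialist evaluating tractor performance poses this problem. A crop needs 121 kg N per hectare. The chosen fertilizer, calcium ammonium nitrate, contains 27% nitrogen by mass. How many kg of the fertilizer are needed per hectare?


Rate = N_required / (N_content / 100)
     = 121 / (27 / 100)
     = 121 / 0.27
     = 448.15 kg/ha


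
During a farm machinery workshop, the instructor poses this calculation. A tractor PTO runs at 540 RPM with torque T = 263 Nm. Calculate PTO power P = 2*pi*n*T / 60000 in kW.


P = 2*pi*n*T / 60000
  = 2*pi * 540 * 263 / 60000
  = 892337.98 / 60000
  = 14.87 kW


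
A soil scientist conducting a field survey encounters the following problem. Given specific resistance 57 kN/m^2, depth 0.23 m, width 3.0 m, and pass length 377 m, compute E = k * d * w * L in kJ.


E = k * d * w * L
  = 57 * 0.23 * 3.0 * 377
  = 14827.41 kJ


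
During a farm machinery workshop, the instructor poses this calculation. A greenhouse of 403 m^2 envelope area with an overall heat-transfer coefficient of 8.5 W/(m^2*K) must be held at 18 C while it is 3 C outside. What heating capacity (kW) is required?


dT = 18 - (3) = 15 K
Q = U * A * dT
  = 8.5 * 403 * 15
  = 51382.50 W = 51.38 kW


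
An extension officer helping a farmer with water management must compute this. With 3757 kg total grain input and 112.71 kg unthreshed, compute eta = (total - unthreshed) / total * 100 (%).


eta = (total - unthreshed) / total * 100
    = (3757 - 112.71) / 3757 * 100
    = 3644.29 / 3757 * 100
    = 97%


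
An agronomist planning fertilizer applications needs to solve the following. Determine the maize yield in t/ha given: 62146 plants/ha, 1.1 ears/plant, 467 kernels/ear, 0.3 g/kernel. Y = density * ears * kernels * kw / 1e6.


Y = density * ears * kernels * kw
  = 62146 * 1.1 * 467 * 0.3 g/ha
  = 9577320.06 g/ha
  = 9577.32 kg/ha = 9.58 t/ha


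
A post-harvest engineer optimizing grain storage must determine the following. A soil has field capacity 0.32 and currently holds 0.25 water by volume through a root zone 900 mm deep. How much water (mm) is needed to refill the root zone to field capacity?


SMD = (FC - theta) * D
    = (0.32 - 0.25) * 900
    = 0.070 * 900
    = 63 mm


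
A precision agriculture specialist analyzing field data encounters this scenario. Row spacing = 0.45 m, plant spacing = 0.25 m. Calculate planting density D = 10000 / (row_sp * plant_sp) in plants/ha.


D = 10000 / (row_sp * plant_sp)
  = 10000 / (0.45 * 0.25)
  = 10000 / 0.1125
  = 88888.89 plants/ha


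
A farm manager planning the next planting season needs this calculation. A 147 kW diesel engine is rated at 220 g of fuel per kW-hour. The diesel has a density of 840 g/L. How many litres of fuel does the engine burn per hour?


FC = P * BSFC / rho_fuel
   = 147 * 220 / 840
   = 32340 / 840
   = 38.50 L/h


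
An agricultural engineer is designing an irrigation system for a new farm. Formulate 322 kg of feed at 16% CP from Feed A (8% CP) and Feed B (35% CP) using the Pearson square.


parts_A = CP_b - target = 35 - 16 = 19
parts_B = target - CP_a = 16 - 8 = 8
total_parts = 19 + 8 = 27
Feed A = 322 * 19 / 27 = 226.59 kg
Feed B = 322 * 8 / 27 = 95.41 kg

226.59 kg


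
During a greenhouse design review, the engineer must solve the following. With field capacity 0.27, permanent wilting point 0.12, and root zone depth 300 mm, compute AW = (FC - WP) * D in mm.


AW = (FC - WP) * D
   = (0.27 - 0.12) * 300
   = 0.15 * 300
   = 45 mm


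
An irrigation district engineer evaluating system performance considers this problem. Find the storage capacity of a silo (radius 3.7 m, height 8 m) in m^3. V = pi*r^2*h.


V = pi * r^2 * h
  = pi * 3.7^2 * 8
  = pi * 13.69 * 8
  = 344.07 m^3


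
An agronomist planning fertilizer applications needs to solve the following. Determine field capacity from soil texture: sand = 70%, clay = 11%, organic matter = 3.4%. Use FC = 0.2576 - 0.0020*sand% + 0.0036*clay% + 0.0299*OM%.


FC = 0.2576 - 0.0020*70 + 0.0036*11 + 0.0299*3.4
   = 0.2576 - 0.1400 + 0.0396 + 0.1017
   = 0.2589


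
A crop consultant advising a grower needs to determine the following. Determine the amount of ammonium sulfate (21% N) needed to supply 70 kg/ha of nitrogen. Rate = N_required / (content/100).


Rate = N_required / (N_content / 100)
     = 70 / (21 / 100)
     = 70 / 0.21
     = 333.33 kg/ha


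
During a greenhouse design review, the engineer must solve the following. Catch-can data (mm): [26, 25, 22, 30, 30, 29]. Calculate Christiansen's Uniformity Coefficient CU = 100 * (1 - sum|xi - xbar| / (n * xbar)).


xbar = 162 / 6 = 27
sum|xi - xbar| = 16
CU = 100 * (1 - 16 / (6 * 27))
   = 100 * (1 - 0.0988)
   = 90.12%


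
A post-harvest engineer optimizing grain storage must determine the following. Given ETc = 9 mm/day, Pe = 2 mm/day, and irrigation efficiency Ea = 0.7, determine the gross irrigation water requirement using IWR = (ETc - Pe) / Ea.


IWR = (ETc - Pe) / Ea
    = (9 - 2) / 0.7
    = 7 / 0.7
    = 10 mm/day


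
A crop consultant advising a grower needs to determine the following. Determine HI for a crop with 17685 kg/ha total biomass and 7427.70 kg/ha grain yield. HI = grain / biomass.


HI = grain_yield / biomass
   = 7427.70 / 17685
   = 0.42


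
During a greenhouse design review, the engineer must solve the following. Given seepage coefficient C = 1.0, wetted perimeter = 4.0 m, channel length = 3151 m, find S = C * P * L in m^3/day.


S = C * P * L
  = 1.0 * 4.0 * 3151
  = 12604 m^3/day


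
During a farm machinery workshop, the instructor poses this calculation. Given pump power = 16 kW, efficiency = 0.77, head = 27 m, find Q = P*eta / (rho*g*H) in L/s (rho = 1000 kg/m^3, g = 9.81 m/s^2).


Q = (P * 1000 * eta) / (rho * g * H)
  = (16 * 1000 * 0.77) / (1000 * 9.81 * 27)
  = 12320 / 264870
  = 0.04651 m^3/s = 46.51 L/s


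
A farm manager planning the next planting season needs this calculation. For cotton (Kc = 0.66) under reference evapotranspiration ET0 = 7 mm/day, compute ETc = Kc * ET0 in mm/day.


ETc = Kc * ET0
    = 0.66 * 7
    = 4.62 mm/day


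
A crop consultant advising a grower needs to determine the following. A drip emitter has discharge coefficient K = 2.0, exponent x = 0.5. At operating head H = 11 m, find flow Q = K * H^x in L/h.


Q = K * H^x
  = 2.0 * 11^0.5
  = 2.0 * 3.3166
  = 6.63 L/h


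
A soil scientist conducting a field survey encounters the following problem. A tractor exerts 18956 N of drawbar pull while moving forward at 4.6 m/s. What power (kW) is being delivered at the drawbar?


P = F * v / 1000
  = 18956 * 4.6 / 1000
  = 87197.60 / 1000
  = 87.20 kW


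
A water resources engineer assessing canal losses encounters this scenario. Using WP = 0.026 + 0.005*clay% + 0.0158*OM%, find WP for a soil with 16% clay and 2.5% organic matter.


WP = 0.026 + 0.005*16 + 0.0158*2.5
   = 0.026 + 0.0800 + 0.0395
   = 0.1455


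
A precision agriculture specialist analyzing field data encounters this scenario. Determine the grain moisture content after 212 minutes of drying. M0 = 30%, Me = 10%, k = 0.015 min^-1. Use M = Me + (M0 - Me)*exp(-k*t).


M = Me + (M0 - Me) * e^(-k*t)
  = 10 + (30 - 10) * e^(-0.015*212)
  = 10 + 20 * e^(-3.180)
  = 10 + 20 * 0.04159
  = 10 + 0.8317
  = 10.83%


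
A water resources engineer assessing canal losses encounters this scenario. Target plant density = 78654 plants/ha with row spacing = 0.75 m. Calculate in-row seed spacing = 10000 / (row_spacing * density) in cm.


spacing = 10000 / (row_sp * density)
        = 10000 / (0.75 * 78654)
        = 10000 / 58990.50
        = 0.16952 m = 16.95 cm


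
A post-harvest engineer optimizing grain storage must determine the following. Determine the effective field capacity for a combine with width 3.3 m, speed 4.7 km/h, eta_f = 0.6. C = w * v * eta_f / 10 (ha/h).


C = w * v * eta_f / 10
  = 3.3 * 4.7 * 0.6 / 10
  = 9.31 / 10
  = 0.93 ha/h


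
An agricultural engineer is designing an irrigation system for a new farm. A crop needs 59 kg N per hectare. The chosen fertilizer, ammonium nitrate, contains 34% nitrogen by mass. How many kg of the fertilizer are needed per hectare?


Rate = N_required / (N_content / 100)
     = 59 / (34 / 100)
     = 59 / 0.34
     = 173.53 kg/ha


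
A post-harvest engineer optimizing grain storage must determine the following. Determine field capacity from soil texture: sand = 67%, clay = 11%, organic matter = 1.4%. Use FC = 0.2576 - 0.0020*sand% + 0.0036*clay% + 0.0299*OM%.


FC = 0.2576 - 0.0020*67 + 0.0036*11 + 0.0299*1.4
   = 0.2576 - 0.1340 + 0.0396 + 0.0419
   = 0.2051


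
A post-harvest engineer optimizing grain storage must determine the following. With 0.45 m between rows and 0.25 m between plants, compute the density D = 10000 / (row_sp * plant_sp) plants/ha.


D = 10000 / (row_sp * plant_sp)
  = 10000 / (0.45 * 0.25)
  = 10000 / 0.1125
  = 88888.89 plants/ha


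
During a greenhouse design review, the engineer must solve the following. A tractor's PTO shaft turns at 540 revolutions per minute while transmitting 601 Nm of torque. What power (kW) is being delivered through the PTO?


P = 2*pi*n*T / 60000
  = 2*pi * 540 * 601 / 60000
  = 2039144.96 / 60000
  = 33.99 kW


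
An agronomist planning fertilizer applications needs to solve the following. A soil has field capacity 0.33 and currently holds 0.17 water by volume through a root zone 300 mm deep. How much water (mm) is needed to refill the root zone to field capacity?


SMD = (FC - theta) * D
    = (0.33 - 0.17) * 300
    = 0.160 * 300
    = 48 mm


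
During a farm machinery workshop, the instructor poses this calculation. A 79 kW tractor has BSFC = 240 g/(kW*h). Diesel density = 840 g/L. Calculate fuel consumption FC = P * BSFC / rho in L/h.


FC = P * BSFC / rho_fuel
   = 79 * 240 / 840
   = 18960 / 840
   = 22.57 L/h


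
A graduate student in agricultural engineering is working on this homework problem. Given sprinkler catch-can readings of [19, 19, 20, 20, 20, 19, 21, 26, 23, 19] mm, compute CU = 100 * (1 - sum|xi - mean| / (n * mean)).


xbar = 206 / 10 = 20.600
sum|xi - xbar| = 16.400
CU = 100 * (1 - 16.400 / (10 * 20.600))
   = 100 * (1 - 0.0796)
   = 92.04%


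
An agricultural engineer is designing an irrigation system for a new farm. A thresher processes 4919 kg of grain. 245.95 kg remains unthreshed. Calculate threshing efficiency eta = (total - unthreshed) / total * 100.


eta = (total - unthreshed) / total * 100
    = (4919 - 245.95) / 4919 * 100
    = 4673.05 / 4919 * 100
    = 95%


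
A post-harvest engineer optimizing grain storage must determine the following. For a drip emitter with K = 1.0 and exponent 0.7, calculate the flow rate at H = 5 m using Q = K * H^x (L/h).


Q = K * H^x
  = 1.0 * 5^0.7
  = 1.0 * 3.0852
  = 3.09 L/h


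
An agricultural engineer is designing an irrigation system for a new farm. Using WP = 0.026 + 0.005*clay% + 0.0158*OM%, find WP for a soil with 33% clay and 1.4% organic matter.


WP = 0.026 + 0.005*33 + 0.0158*1.4
   = 0.026 + 0.1650 + 0.0221
   = 0.2131


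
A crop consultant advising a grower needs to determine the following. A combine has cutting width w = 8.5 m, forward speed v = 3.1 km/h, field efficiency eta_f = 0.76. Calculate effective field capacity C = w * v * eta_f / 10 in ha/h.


C = w * v * eta_f / 10
  = 8.5 * 3.1 * 0.76 / 10
  = 20.03 / 10
  = 2.00 ha/h


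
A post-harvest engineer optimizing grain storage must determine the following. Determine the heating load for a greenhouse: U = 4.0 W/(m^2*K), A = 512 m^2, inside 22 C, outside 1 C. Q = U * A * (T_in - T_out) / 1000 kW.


dT = 22 - (1) = 21 K
Q = U * A * dT
  = 4.0 * 512 * 21
  = 43008 W = 43.01 kW


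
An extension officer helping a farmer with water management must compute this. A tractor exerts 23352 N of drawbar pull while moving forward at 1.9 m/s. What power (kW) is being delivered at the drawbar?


P = F * v / 1000
  = 23352 * 1.9 / 1000
  = 44368.80 / 1000
  = 44.37 kW


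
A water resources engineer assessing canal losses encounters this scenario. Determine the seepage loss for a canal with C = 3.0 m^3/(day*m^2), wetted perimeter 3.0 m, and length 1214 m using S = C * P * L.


S = C * P * L
  = 3.0 * 3.0 * 1214
  = 10926 m^3/day


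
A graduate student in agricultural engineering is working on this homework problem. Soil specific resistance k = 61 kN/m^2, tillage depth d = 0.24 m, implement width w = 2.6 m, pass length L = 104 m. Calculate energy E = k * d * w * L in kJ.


E = k * d * w * L
  = 61 * 0.24 * 2.6 * 104
  = 3958.66 kJ


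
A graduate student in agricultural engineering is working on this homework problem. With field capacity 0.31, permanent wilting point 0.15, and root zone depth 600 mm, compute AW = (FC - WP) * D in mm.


AW = (FC - WP) * D
   = (0.31 - 0.15) * 600
   = 0.16 * 600
   = 96 mm


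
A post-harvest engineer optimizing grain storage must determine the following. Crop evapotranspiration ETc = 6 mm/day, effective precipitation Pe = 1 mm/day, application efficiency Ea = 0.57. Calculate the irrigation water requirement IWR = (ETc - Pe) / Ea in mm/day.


IWR = (ETc - Pe) / Ea
    = (6 - 1) / 0.57
    = 5 / 0.57
    = 8.77 mm/day


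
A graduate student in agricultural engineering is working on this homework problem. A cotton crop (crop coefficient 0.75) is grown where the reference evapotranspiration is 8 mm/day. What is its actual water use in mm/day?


ETc = Kc * ET0
    = 0.75 * 8
    = 6 mm/day


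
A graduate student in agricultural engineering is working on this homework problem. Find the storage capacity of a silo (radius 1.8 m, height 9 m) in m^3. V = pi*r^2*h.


V = pi * r^2 * h
  = pi * 1.8^2 * 9
  = pi * 3.24 * 9
  = 91.61 m^3


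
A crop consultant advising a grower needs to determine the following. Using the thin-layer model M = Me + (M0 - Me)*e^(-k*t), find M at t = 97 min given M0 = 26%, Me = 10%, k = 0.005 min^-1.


M = Me + (M0 - Me) * e^(-k*t)
  = 10 + (26 - 10) * e^(-0.005*97)
  = 10 + 16 * e^(-0.485)
  = 10 + 16 * 0.61570
  = 10 + 9.8512
  = 19.85%


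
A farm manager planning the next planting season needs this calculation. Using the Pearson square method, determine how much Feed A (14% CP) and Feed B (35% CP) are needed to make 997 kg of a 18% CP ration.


parts_A = CP_b - target = 35 - 18 = 17
parts_B = target - CP_a = 18 - 14 = 4
total_parts = 17 + 4 = 21
Feed A = 997 * 17 / 21 = 807.10 kg
Feed B = 997 * 4 / 21 = 189.90 kg

807.10 kg


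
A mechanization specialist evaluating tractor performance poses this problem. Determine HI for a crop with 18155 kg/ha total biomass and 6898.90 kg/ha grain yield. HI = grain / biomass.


HI = grain_yield / biomass
   = 6898.90 / 18155
   = 0.38


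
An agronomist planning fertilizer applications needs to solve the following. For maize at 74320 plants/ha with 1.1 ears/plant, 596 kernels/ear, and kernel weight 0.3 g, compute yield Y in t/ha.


Y = density * ears * kernels * kw
  = 74320 * 1.1 * 596 * 0.3 g/ha
  = 14617257.60 g/ha
  = 14617.26 kg/ha = 14.62 t/ha


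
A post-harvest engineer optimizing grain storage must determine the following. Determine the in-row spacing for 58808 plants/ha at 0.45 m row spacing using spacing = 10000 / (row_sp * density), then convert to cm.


spacing = 10000 / (row_sp * density)
        = 10000 / (0.45 * 58808)
        = 10000 / 26463.60
        = 0.37788 m = 37.79 cm


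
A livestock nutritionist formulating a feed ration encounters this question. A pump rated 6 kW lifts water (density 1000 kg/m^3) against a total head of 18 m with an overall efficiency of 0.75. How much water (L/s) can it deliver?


Q = (P * 1000 * eta) / (rho * g * H)
  = (6 * 1000 * 0.75) / (1000 * 9.81 * 18)
  = 4500 / 176580
  = 0.02548 m^3/s = 25.48 L/s


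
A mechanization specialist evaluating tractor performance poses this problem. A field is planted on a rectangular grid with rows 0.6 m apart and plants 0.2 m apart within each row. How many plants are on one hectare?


D = 10000 / (row_sp * plant_sp)
  = 10000 / (0.6 * 0.2)
  = 10000 / 0.1200
  = 83333.33 plants/ha


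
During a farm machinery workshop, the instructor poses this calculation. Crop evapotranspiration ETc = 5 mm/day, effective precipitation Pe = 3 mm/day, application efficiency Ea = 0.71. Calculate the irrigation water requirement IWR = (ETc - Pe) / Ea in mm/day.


IWR = (ETc - Pe) / Ea
    = (5 - 3) / 0.71
    = 2 / 0.71
    = 2.82 mm/day


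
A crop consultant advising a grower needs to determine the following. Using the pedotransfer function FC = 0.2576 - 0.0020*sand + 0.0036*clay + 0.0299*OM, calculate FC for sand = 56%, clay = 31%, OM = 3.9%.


FC = 0.2576 - 0.0020*56 + 0.0036*31 + 0.0299*3.9
   = 0.2576 - 0.1120 + 0.1116 + 0.1166
   = 0.3738


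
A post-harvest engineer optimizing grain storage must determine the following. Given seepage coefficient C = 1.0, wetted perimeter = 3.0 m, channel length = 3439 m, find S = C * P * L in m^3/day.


S = C * P * L
  = 1.0 * 3.0 * 3439
  = 10317 m^3/day


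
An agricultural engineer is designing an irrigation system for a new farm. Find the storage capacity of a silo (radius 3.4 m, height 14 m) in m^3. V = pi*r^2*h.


V = pi * r^2 * h
  = pi * 3.4^2 * 14
  = pi * 11.56 * 14
  = 508.44 m^3


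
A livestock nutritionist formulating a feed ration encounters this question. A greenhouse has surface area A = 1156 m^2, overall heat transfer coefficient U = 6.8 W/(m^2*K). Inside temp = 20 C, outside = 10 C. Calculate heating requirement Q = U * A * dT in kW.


dT = 20 - (10) = 10 K
Q = U * A * dT
  = 6.8 * 1156 * 10
  = 78608 W = 78.61 kW


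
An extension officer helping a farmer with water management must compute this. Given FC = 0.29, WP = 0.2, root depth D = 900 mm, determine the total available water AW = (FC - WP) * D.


AW = (FC - WP) * D
   = (0.29 - 0.2) * 900
   = 0.09 * 900
   = 81 mm


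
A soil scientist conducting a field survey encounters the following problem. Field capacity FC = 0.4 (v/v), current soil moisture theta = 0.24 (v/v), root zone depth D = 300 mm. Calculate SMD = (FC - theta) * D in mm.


SMD = (FC - theta) * D
    = (0.4 - 0.24) * 300
    = 0.160 * 300
    = 48 mm


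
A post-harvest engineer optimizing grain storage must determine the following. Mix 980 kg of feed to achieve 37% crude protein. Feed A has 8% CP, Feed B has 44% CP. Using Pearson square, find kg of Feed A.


parts_A = CP_b - target = 44 - 37 = 7
parts_B = target - CP_a = 37 - 8 = 29
total_parts = 7 + 29 = 36
Feed A = 980 * 7 / 36 = 190.56 kg
Feed B = 980 * 29 / 36 = 789.44 kg

190.56 kg


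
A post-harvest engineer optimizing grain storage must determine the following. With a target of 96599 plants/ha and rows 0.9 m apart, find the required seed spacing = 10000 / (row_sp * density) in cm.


spacing = 10000 / (row_sp * density)
        = 10000 / (0.9 * 96599)
        = 10000 / 86939.10
        = 0.11502 m = 11.50 cm


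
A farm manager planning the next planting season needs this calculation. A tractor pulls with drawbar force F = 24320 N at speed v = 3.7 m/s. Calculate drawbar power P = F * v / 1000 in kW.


P = F * v / 1000
  = 24320 * 3.7 / 1000
  = 89984 / 1000
  = 89.98 kW


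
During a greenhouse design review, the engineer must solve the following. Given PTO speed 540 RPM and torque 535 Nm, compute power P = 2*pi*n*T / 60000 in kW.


P = 2*pi*n*T / 60000
  = 2*pi * 540 * 535 / 60000
  = 1815212.24 / 60000
  = 30.25 kW


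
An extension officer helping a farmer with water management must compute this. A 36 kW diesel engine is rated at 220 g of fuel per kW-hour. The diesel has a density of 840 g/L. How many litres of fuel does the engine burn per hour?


FC = P * BSFC / rho_fuel
   = 36 * 220 / 840
   = 7920 / 840
   = 9.43 L/h


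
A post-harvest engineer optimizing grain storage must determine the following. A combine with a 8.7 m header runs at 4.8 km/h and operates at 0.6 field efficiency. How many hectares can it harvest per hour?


C = w * v * eta_f / 10
  = 8.7 * 4.8 * 0.6 / 10
  = 25.06 / 10
  = 2.51 ha/h


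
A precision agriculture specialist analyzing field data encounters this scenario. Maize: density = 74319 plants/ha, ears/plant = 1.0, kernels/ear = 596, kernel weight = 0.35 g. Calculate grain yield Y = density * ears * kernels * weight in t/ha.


Y = density * ears * kernels * kw
  = 74319 * 1.0 * 596 * 0.35 g/ha
  = 15502943.40 g/ha
  = 15502.94 kg/ha = 15.50 t/ha


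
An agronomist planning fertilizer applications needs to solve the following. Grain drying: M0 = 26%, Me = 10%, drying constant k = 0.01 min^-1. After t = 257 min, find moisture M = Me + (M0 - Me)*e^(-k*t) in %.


M = Me + (M0 - Me) * e^(-k*t)
  = 10 + (26 - 10) * e^(-0.01*257)
  = 10 + 16 * e^(-2.570)
  = 10 + 16 * 0.07654
  = 10 + 1.2246
  = 11.22%


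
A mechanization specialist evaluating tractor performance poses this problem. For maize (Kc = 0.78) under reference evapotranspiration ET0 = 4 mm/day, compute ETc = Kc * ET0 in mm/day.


ETc = Kc * ET0
    = 0.78 * 4
    = 3.12 mm/day


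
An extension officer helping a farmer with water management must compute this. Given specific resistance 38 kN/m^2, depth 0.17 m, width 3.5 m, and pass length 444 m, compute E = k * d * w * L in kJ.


E = k * d * w * L
  = 38 * 0.17 * 3.5 * 444
  = 10038.84 kJ


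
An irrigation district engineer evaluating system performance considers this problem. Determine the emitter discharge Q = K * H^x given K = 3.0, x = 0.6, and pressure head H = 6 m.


Q = K * H^x
  = 3.0 * 6^0.6
  = 3.0 * 2.9302
  = 8.79 L/h


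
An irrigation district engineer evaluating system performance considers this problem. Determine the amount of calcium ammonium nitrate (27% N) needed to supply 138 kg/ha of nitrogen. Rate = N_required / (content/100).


Rate = N_required / (N_content / 100)
     = 138 / (27 / 100)
     = 138 / 0.27
     = 511.11 kg/ha


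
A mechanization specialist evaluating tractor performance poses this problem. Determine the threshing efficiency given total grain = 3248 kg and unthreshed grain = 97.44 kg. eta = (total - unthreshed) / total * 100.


eta = (total - unthreshed) / total * 100
    = (3248 - 97.44) / 3248 * 100
    = 3150.56 / 3248 * 100
    = 97%


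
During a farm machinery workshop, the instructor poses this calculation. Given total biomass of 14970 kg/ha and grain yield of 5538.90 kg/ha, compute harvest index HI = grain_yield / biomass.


HI = grain_yield / biomass
   = 5538.90 / 14970
   = 0.37


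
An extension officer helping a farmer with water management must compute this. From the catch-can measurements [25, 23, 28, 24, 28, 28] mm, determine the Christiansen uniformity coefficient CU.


xbar = 156 / 6 = 26
sum|xi - xbar| = 12
CU = 100 * (1 - 12 / (6 * 26))
   = 100 * (1 - 0.0769)
   = 92.31%


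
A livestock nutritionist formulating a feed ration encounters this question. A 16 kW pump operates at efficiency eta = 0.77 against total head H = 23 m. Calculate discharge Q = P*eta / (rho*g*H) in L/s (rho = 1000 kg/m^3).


Q = (P * 1000 * eta) / (rho * g * H)
  = (16 * 1000 * 0.77) / (1000 * 9.81 * 23)
  = 12320 / 225630
  = 0.05460 m^3/s = 54.60 L/s


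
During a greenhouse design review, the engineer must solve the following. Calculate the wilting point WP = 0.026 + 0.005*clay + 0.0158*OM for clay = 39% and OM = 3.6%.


WP = 0.026 + 0.005*39 + 0.0158*3.6
   = 0.026 + 0.1950 + 0.0569
   = 0.2779


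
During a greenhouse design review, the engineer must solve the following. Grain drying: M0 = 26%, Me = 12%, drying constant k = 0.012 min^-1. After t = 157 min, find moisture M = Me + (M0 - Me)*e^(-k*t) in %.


M = Me + (M0 - Me) * e^(-k*t)
  = 12 + (26 - 12) * e^(-0.012*157)
  = 12 + 14 * e^(-1.884)
  = 12 + 14 * 0.15198
  = 12 + 2.1277
  = 14.13%


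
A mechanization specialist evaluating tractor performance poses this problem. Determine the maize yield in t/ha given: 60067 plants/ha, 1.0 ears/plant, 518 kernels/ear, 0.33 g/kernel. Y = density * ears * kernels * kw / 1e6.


Y = density * ears * kernels * kw
  = 60067 * 1.0 * 518 * 0.33 g/ha
  = 10267852.98 g/ha
  = 10267.85 kg/ha = 10.27 t/ha


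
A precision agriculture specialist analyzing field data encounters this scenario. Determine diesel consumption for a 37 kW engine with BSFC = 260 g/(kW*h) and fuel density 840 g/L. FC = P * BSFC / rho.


FC = P * BSFC / rho_fuel
   = 37 * 260 / 840
   = 9620 / 840
   = 11.45 L/h


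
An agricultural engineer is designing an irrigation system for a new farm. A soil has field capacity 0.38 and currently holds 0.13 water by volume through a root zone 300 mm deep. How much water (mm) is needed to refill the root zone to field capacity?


SMD = (FC - theta) * D
    = (0.38 - 0.13) * 300
    = 0.250 * 300
    = 75 mm


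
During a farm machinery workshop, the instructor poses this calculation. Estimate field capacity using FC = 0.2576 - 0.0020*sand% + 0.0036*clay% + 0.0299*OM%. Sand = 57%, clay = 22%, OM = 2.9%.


FC = 0.2576 - 0.0020*57 + 0.0036*22 + 0.0299*2.9
   = 0.2576 - 0.1140 + 0.0792 + 0.0867
   = 0.3095
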